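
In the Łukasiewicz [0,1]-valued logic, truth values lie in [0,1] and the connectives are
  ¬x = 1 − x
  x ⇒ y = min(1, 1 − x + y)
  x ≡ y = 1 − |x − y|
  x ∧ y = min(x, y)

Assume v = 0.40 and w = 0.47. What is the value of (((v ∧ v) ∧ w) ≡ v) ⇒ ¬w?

0.53

v ∧ v = min(0.40, 0.40) = 0.40
(v ∧ v) ∧ w = min(0.40, 0.47) = 0.40
((v ∧ v) ∧ w) ≡ v = 1 − |0.40 − 0.40| = 1 − 0.00 = 1.00
¬w = 1 − 0.47 = 0.53
(((v ∧ v) ∧ w) ≡ v) ⇒ ¬w = min(1, 1 − 1.00 + 0.53) = min(1, 0.53) = 0.53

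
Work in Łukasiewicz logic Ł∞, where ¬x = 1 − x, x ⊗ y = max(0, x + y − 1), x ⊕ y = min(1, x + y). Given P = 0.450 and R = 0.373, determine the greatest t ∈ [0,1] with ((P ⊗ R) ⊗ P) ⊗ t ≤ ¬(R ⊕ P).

P ⊗ R = max(0, 0.450 + 0.373 − 1) = max(0, -0.177) = 0.000
(P ⊗ R) ⊗ P = max(0, 0.000 + 0.450 − 1) = max(0, -0.550) = 0.000
So the left factor is (P ⊗ R) ⊗ P = 0.000.
R ⊕ P = min(1, 0.373 + 0.450) = min(1, 0.823) = 0.823
¬(R ⊕ P) = 1 − 0.823 = 0.177
So the right-hand bound is ¬(R ⊕ P) = 0.177.
The residuum of the Łukasiewicz t-norm gives the supremum: min(1, 1 − 0.000 + 0.177).
1 − 0.000 + 0.177 = 1.177, so t = min(1, 1.177) = 1.000.
Check: 0.000 ⊗ 1.000 = max(0, 0.000) = 0.000 ≤ 0.177.

1.000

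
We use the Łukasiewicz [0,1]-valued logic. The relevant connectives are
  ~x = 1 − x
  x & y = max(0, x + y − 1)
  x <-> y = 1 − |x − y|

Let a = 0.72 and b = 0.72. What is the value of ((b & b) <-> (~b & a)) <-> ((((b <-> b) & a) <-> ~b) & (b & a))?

0.44

b & b = max(0, 0.72 + 0.72 − 1) = max(0, 0.44) = 0.44
~b = 1 − 0.72 = 0.28
~b & a = max(0, 0.28 + 0.72 − 1) = max(0, 0.00) = 0.00
(b & b) <-> (~b & a) = 1 − |0.44 − 0.00| = 1 − 0.44 = 0.56
b <-> b = 1 − |0.72 − 0.72| = 1 − 0.00 = 1.00
(b <-> b) & a = max(0, 1.00 + 0.72 − 1) = max(0, 0.72) = 0.72
((b <-> b) & a) <-> ~b = 1 − |0.72 − 0.28| = 1 − 0.44 = 0.56
b & a = max(0, 0.72 + 0.72 − 1) = max(0, 0.44) = 0.44
(((b <-> b) & a) <-> ~b) & (b & a) = max(0, 0.56 + 0.44 − 1) = max(0, 0.00) = 0.00
((b & b) <-> (~b & a)) <-> ((((b <-> b) & a) <-> ~b) & (b & a)) = 1 − |0.56 − 0.00| = 1 − 0.56 = 0.44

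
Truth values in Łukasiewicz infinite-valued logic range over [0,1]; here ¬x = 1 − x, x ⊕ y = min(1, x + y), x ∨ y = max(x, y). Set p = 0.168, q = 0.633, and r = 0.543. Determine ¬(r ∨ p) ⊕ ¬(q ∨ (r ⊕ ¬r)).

r ∨ p = max(0.543, 0.168) = 0.543
¬(r ∨ p) = 1 − 0.543 = 0.457
¬r = 1 − 0.543 = 0.457
r ⊕ ¬r = min(1, 0.543 + 0.457) = min(1, 1.000) = 1.000
q ∨ (r ⊕ ¬r) = max(0.633, 1.000) = 1.000
¬(q ∨ (r ⊕ ¬r)) = 1 − 1.000 = 0.000
¬(r ∨ p) ⊕ ¬(q ∨ (r ⊕ ¬r)) = min(1, 0.457 + 0.000) = min(1, 0.457) = 0.457

0.457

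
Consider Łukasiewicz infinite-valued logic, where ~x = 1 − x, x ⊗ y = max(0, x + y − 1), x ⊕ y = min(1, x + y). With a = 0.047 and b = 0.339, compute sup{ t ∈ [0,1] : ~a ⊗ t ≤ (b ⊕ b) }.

0.725

~a = 1 − 0.047 = 0.953
So the left factor is ~a = 0.953.
b ⊕ b = min(1, 0.339 + 0.339) = min(1, 0.678) = 0.678
So the right-hand bound is b ⊕ b = 0.678.
The residuum of the Łukasiewicz t-norm gives the supremum: min(1, 1 − 0.953 + 0.678).
1 − 0.953 + 0.678 = 0.725, so t = min(1, 0.725) = 0.725.
Check: 0.953 ⊗ 0.725 = max(0, 0.678) = 0.678 ≤ 0.678.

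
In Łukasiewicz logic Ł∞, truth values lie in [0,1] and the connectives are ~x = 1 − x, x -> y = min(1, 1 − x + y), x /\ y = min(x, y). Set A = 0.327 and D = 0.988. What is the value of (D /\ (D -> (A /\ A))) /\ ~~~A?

0.339

A /\ A = min(0.327, 0.327) = 0.327
D -> (A /\ A) = min(1, 1 − 0.988 + 0.327) = min(1, 0.339) = 0.339
D /\ (D -> (A /\ A)) = min(0.988, 0.339) = 0.339
~A = 1 − 0.327 = 0.673
~~A = 1 − 0.673 = 0.327
~~~A = 1 − 0.327 = 0.673
(D /\ (D -> (A /\ A))) /\ ~~~A = min(0.339, 0.673) = 0.339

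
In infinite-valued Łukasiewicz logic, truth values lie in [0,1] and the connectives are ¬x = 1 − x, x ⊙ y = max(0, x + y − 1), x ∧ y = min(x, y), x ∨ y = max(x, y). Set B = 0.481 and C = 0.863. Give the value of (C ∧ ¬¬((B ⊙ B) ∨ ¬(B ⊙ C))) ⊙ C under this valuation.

B ⊙ B = max(0, 0.481 + 0.481 − 1) = max(0, -0.038) = 0.000
B ⊙ C = max(0, 0.481 + 0.863 − 1) = max(0, 0.344) = 0.344
¬(B ⊙ C) = 1 − 0.344 = 0.656
(B ⊙ B) ∨ ¬(B ⊙ C) = max(0.000, 0.656) = 0.656
¬((B ⊙ B) ∨ ¬(B ⊙ C)) = 1 − 0.656 = 0.344
¬¬((B ⊙ B) ∨ ¬(B ⊙ C)) = 1 − 0.344 = 0.656
C ∧ ¬¬((B ⊙ B) ∨ ¬(B ⊙ C)) = min(0.863, 0.656) = 0.656
(C ∧ ¬¬((B ⊙ B) ∨ ¬(B ⊙ C))) ⊙ C = max(0, 0.656 + 0.863 − 1) = max(0, 0.519) = 0.519

0.519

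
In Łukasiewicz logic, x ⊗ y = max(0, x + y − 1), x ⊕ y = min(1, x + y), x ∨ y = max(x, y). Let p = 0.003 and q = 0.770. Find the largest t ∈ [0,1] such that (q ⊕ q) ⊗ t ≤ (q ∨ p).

0.770

q ⊕ q = min(1, 0.770 + 0.770) = min(1, 1.540) = 1.000
So the left factor is q ⊕ q = 1.000.
q ∨ p = max(0.770, 0.003) = 0.770
So the right-hand bound is q ∨ p = 0.770.
The residuum of the Łukasiewicz t-norm gives the supremum: min(1, 1 − 1.000 + 0.770).
1 − 1.000 + 0.770 = 0.770, so t = min(1, 0.770) = 0.770.
Check: 1.000 ⊗ 0.770 = max(0, 0.770) = 0.770 ≤ 0.770.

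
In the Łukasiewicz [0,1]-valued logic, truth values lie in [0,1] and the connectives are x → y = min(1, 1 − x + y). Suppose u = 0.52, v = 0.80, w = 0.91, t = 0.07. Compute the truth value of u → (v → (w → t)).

0.84

w → t = min(1, 1 − 0.91 + 0.07) = min(1, 0.16) = 0.16
v → (w → t) = min(1, 1 − 0.80 + 0.16) = min(1, 0.36) = 0.36
u → (v → (w → t)) = min(1, 1 − 0.52 + 0.36) = min(1, 0.84) = 0.84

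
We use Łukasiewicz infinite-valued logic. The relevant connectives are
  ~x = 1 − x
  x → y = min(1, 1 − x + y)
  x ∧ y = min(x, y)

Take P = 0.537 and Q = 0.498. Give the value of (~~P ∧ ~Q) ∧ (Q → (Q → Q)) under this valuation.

~P = 1 − 0.537 = 0.463
~~P = 1 − 0.463 = 0.537
~Q = 1 − 0.498 = 0.502
~~P ∧ ~Q = min(0.537, 0.502) = 0.502
Q → Q = min(1, 1 − 0.498 + 0.498) = min(1, 1.000) = 1.000
Q → (Q → Q) = min(1, 1 − 0.498 + 1.000) = min(1, 1.502) = 1.000
(~~P ∧ ~Q) ∧ (Q → (Q → Q)) = min(0.502, 1.000) = 0.502

0.502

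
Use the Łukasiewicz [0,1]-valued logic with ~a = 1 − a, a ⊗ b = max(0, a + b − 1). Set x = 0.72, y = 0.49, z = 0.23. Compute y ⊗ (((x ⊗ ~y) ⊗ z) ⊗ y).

0.00

~y = 1 − 0.49 = 0.51
x ⊗ ~y = max(0, 0.72 + 0.51 − 1) = max(0, 0.23) = 0.23
(x ⊗ ~y) ⊗ z = max(0, 0.23 + 0.23 − 1) = max(0, -0.54) = 0.00
((x ⊗ ~y) ⊗ z) ⊗ y = max(0, 0.00 + 0.49 − 1) = max(0, -0.51) = 0.00
y ⊗ (((x ⊗ ~y) ⊗ z) ⊗ y) = max(0, 0.49 + 0.00 − 1) = max(0, -0.51) = 0.00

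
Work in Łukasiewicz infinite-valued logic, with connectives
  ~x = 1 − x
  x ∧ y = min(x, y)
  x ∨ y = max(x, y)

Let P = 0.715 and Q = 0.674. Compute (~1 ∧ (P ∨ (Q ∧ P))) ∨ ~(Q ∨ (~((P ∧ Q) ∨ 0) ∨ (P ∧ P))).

~1 = 1 − 1.000 = 0.000
Q ∧ P = min(0.674, 0.715) = 0.674
P ∨ (Q ∧ P) = max(0.715, 0.674) = 0.715
~1 ∧ (P ∨ (Q ∧ P)) = min(0.000, 0.715) = 0.000
P ∧ Q = min(0.715, 0.674) = 0.674
(P ∧ Q) ∨ 0 = max(0.674, 0.000) = 0.674
~((P ∧ Q) ∨ 0) = 1 − 0.674 = 0.326
P ∧ P = min(0.715, 0.715) = 0.715
~((P ∧ Q) ∨ 0) ∨ (P ∧ P) = max(0.326, 0.715) = 0.715
Q ∨ (~((P ∧ Q) ∨ 0) ∨ (P ∧ P)) = max(0.674, 0.715) = 0.715
~(Q ∨ (~((P ∧ Q) ∨ 0) ∨ (P ∧ P))) = 1 − 0.715 = 0.285
(~1 ∧ (P ∨ (Q ∧ P))) ∨ ~(Q ∨ (~((P ∧ Q) ∨ 0) ∨ (P ∧ P))) = max(0.000, 0.285) = 0.285

0.285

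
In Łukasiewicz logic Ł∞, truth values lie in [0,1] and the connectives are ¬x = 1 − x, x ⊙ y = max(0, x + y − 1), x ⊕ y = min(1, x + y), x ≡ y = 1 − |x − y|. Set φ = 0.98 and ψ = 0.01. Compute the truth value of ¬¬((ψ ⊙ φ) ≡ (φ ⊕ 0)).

0.02

ψ ⊙ φ = max(0, 0.01 + 0.98 − 1) = max(0, -0.01) = 0.00
φ ⊕ 0 = min(1, 0.98 + 0.00) = min(1, 0.98) = 0.98
(ψ ⊙ φ) ≡ (φ ⊕ 0) = 1 − |0.00 − 0.98| = 1 − 0.98 = 0.02
¬((ψ ⊙ φ) ≡ (φ ⊕ 0)) = 1 − 0.02 = 0.98
¬¬((ψ ⊙ φ) ≡ (φ ⊕ 0)) = 1 − 0.98 = 0.02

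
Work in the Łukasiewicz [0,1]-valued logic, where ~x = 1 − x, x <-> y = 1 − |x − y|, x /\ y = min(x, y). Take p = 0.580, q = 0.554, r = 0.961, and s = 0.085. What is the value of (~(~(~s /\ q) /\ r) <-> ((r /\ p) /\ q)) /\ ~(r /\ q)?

~s = 1 − 0.085 = 0.915
~s /\ q = min(0.915, 0.554) = 0.554
~(~s /\ q) = 1 − 0.554 = 0.446
~(~s /\ q) /\ r = min(0.446, 0.961) = 0.446
~(~(~s /\ q) /\ r) = 1 − 0.446 = 0.554
r /\ p = min(0.961, 0.580) = 0.580
(r /\ p) /\ q = min(0.580, 0.554) = 0.554
~(~(~s /\ q) /\ r) <-> ((r /\ p) /\ q) = 1 − |0.554 − 0.554| = 1 − 0.000 = 1.000
r /\ q = min(0.961, 0.554) = 0.554
~(r /\ q) = 1 − 0.554 = 0.446
(~(~(~s /\ q) /\ r) <-> ((r /\ p) /\ q)) /\ ~(r /\ q) = min(1.000, 0.446) = 0.446

0.446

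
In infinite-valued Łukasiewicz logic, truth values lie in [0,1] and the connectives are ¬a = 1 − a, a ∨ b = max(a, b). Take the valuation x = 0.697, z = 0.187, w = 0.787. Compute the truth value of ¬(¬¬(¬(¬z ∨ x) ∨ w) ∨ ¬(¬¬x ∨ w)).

¬z = 1 − 0.187 = 0.813
¬z ∨ x = max(0.813, 0.697) = 0.813
¬(¬z ∨ x) = 1 − 0.813 = 0.187
¬(¬z ∨ x) ∨ w = max(0.187, 0.787) = 0.787
¬(¬(¬z ∨ x) ∨ w) = 1 − 0.787 = 0.213
¬¬(¬(¬z ∨ x) ∨ w) = 1 − 0.213 = 0.787
¬x = 1 − 0.697 = 0.303
¬¬x = 1 − 0.303 = 0.697
¬¬x ∨ w = max(0.697, 0.787) = 0.787
¬(¬¬x ∨ w) = 1 − 0.787 = 0.213
¬¬(¬(¬z ∨ x) ∨ w) ∨ ¬(¬¬x ∨ w) = max(0.787, 0.213) = 0.787
¬(¬¬(¬(¬z ∨ x) ∨ w) ∨ ¬(¬¬x ∨ w)) = 1 − 0.787 = 0.213

0.213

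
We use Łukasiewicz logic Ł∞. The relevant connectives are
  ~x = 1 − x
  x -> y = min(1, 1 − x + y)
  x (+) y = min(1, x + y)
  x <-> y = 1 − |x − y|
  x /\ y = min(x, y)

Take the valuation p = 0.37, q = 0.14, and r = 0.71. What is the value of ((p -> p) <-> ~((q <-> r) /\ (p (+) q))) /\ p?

0.37

p -> p = min(1, 1 − 0.37 + 0.37) = min(1, 1.00) = 1.00
q <-> r = 1 − |0.14 − 0.71| = 1 − 0.57 = 0.43
p (+) q = min(1, 0.37 + 0.14) = min(1, 0.51) = 0.51
(q <-> r) /\ (p (+) q) = min(0.43, 0.51) = 0.43
~((q <-> r) /\ (p (+) q)) = 1 − 0.43 = 0.57
(p -> p) <-> ~((q <-> r) /\ (p (+) q)) = 1 − |1.00 − 0.57| = 1 − 0.43 = 0.57
((p -> p) <-> ~((q <-> r) /\ (p (+) q))) /\ p = min(0.57, 0.37) = 0.37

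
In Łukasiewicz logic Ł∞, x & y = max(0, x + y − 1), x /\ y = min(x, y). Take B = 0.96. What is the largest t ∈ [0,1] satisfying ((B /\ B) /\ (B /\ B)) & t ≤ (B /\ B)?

1.00

B /\ B = min(0.96, 0.96) = 0.96
(B /\ B) /\ (B /\ B) = min(0.96, 0.96) = 0.96
So the left factor is (B /\ B) /\ (B /\ B) = 0.96.
So the right-hand bound is B /\ B = 0.96.
The residuum of the Łukasiewicz t-norm gives the supremum: min(1, 1 − 0.96 + 0.96).
1 − 0.96 + 0.96 = 1.00, so t = min(1, 1.00) = 1.00.
Check: 0.96 & 1.00 = max(0, 0.96) = 0.96 ≤ 0.96.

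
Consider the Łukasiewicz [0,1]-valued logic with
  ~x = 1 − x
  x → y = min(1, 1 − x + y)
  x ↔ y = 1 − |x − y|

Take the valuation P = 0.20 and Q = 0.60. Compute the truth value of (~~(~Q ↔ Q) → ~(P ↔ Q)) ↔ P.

~Q = 1 − 0.60 = 0.40
~Q ↔ Q = 1 − |0.40 − 0.60| = 1 − 0.20 = 0.80
~(~Q ↔ Q) = 1 − 0.80 = 0.20
~~(~Q ↔ Q) = 1 − 0.20 = 0.80
P ↔ Q = 1 − |0.20 − 0.60| = 1 − 0.40 = 0.60
~(P ↔ Q) = 1 − 0.60 = 0.40
~~(~Q ↔ Q) → ~(P ↔ Q) = min(1, 1 − 0.80 + 0.40) = min(1, 0.60) = 0.60
(~~(~Q ↔ Q) → ~(P ↔ Q)) ↔ P = 1 − |0.60 − 0.20| = 1 − 0.40 = 0.60

0.60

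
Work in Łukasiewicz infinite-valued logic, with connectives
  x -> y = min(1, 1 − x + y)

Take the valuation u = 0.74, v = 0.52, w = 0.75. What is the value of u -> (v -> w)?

v -> w = min(1, 1 − 0.52 + 0.75) = min(1, 1.23) = 1.00
u -> (v -> w) = min(1, 1 − 0.74 + 1.00) = min(1, 1.26) = 1.00

1.00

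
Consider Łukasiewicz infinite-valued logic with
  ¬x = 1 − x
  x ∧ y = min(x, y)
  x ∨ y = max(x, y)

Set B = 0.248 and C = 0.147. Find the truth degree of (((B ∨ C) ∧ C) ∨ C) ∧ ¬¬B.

0.147

B ∨ C = max(0.248, 0.147) = 0.248
(B ∨ C) ∧ C = min(0.248, 0.147) = 0.147
((B ∨ C) ∧ C) ∨ C = max(0.147, 0.147) = 0.147
¬B = 1 − 0.248 = 0.752
¬¬B = 1 − 0.752 = 0.248
(((B ∨ C) ∧ C) ∨ C) ∧ ¬¬B = min(0.147, 0.248) = 0.147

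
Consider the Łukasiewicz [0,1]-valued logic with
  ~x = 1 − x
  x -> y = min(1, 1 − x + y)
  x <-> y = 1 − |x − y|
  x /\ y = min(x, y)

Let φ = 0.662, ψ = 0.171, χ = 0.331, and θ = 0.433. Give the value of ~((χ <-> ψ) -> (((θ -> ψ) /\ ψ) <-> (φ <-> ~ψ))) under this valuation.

χ <-> ψ = 1 − |0.331 − 0.171| = 1 − 0.160 = 0.840
θ -> ψ = min(1, 1 − 0.433 + 0.171) = min(1, 0.738) = 0.738
(θ -> ψ) /\ ψ = min(0.738, 0.171) = 0.171
~ψ = 1 − 0.171 = 0.829
φ <-> ~ψ = 1 − |0.662 − 0.829| = 1 − 0.167 = 0.833
((θ -> ψ) /\ ψ) <-> (φ <-> ~ψ) = 1 − |0.171 − 0.833| = 1 − 0.662 = 0.338
(χ <-> ψ) -> (((θ -> ψ) /\ ψ) <-> (φ <-> ~ψ)) = min(1, 1 − 0.840 + 0.338) = min(1, 0.498) = 0.498
~((χ <-> ψ) -> (((θ -> ψ) /\ ψ) <-> (φ <-> ~ψ))) = 1 − 0.498 = 0.502

0.502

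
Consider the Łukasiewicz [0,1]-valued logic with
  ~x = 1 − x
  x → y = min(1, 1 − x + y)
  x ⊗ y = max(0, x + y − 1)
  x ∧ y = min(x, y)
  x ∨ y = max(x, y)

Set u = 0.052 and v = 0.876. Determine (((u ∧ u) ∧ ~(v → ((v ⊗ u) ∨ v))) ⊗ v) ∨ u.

0.052

u ∧ u = min(0.052, 0.052) = 0.052
v ⊗ u = max(0, 0.876 + 0.052 − 1) = max(0, -0.072) = 0.000
(v ⊗ u) ∨ v = max(0.000, 0.876) = 0.876
v → ((v ⊗ u) ∨ v) = min(1, 1 − 0.876 + 0.876) = min(1, 1.000) = 1.000
~(v → ((v ⊗ u) ∨ v)) = 1 − 1.000 = 0.000
(u ∧ u) ∧ ~(v → ((v ⊗ u) ∨ v)) = min(0.052, 0.000) = 0.000
((u ∧ u) ∧ ~(v → ((v ⊗ u) ∨ v))) ⊗ v = max(0, 0.000 + 0.876 − 1) = max(0, -0.124) = 0.000
(((u ∧ u) ∧ ~(v → ((v ⊗ u) ∨ v))) ⊗ v) ∨ u = max(0.000, 0.052) = 0.052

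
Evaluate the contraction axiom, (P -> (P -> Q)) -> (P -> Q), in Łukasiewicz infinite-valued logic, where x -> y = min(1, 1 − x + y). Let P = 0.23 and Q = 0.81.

1.00

P -> Q = min(1, 1 − 0.23 + 0.81) = min(1, 1.58) = 1.00
P -> (P -> Q) = min(1, 1 − 0.23 + 1.00) = min(1, 1.77) = 1.00
(P -> (P -> Q)) -> (P -> Q) = min(1, 1 − 1.00 + 1.00) = min(1, 1.00) = 1.00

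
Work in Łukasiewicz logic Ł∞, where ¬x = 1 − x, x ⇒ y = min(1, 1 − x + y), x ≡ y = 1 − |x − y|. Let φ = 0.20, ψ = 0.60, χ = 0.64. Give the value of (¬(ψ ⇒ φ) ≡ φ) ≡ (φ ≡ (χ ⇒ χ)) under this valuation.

0.40

ψ ⇒ φ = min(1, 1 − 0.60 + 0.20) = min(1, 0.60) = 0.60
¬(ψ ⇒ φ) = 1 − 0.60 = 0.40
¬(ψ ⇒ φ) ≡ φ = 1 − |0.40 − 0.20| = 1 − 0.20 = 0.80
χ ⇒ χ = min(1, 1 − 0.64 + 0.64) = min(1, 1.00) = 1.00
φ ≡ (χ ⇒ χ) = 1 − |0.20 − 1.00| = 1 − 0.80 = 0.20
(¬(ψ ⇒ φ) ≡ φ) ≡ (φ ≡ (χ ⇒ χ)) = 1 − |0.80 − 0.20| = 1 − 0.60 = 0.40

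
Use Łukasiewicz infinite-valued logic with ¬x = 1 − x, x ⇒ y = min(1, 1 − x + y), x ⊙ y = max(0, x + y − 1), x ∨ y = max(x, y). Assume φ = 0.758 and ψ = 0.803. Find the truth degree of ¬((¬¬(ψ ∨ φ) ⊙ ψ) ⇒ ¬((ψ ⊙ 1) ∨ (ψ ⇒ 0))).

0.409

ψ ∨ φ = max(0.803, 0.758) = 0.803
¬(ψ ∨ φ) = 1 − 0.803 = 0.197
¬¬(ψ ∨ φ) = 1 − 0.197 = 0.803
¬¬(ψ ∨ φ) ⊙ ψ = max(0, 0.803 + 0.803 − 1) = max(0, 0.606) = 0.606
ψ ⊙ 1 = max(0, 0.803 + 1.000 − 1) = max(0, 0.803) = 0.803
ψ ⇒ 0 = min(1, 1 − 0.803 + 0.000) = min(1, 0.197) = 0.197
(ψ ⊙ 1) ∨ (ψ ⇒ 0) = max(0.803, 0.197) = 0.803
¬((ψ ⊙ 1) ∨ (ψ ⇒ 0)) = 1 − 0.803 = 0.197
(¬¬(ψ ∨ φ) ⊙ ψ) ⇒ ¬((ψ ⊙ 1) ∨ (ψ ⇒ 0)) = min(1, 1 − 0.606 + 0.197) = min(1, 0.591) = 0.591
¬((¬¬(ψ ∨ φ) ⊙ ψ) ⇒ ¬((ψ ⊙ 1) ∨ (ψ ⇒ 0))) = 1 − 0.591 = 0.409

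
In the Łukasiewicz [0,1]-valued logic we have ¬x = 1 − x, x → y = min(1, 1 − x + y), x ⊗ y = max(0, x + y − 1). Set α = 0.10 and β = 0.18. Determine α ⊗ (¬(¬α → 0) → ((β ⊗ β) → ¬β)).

0.10

¬α = 1 − 0.10 = 0.90
¬α → 0 = min(1, 1 − 0.90 + 0.00) = min(1, 0.10) = 0.10
¬(¬α → 0) = 1 − 0.10 = 0.90
β ⊗ β = max(0, 0.18 + 0.18 − 1) = max(0, -0.64) = 0.00
¬β = 1 − 0.18 = 0.82
(β ⊗ β) → ¬β = min(1, 1 − 0.00 + 0.82) = min(1, 1.82) = 1.00
¬(¬α → 0) → ((β ⊗ β) → ¬β) = min(1, 1 − 0.90 + 1.00) = min(1, 1.10) = 1.00
α ⊗ (¬(¬α → 0) → ((β ⊗ β) → ¬β)) = max(0, 0.10 + 1.00 − 1) = max(0, 0.10) = 0.10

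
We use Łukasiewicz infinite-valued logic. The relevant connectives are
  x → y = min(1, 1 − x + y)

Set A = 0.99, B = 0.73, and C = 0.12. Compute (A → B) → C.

A → B = min(1, 1 − 0.99 + 0.73) = min(1, 0.74) = 0.74
(A → B) → C = min(1, 1 − 0.74 + 0.12) = min(1, 0.38) = 0.38

0.38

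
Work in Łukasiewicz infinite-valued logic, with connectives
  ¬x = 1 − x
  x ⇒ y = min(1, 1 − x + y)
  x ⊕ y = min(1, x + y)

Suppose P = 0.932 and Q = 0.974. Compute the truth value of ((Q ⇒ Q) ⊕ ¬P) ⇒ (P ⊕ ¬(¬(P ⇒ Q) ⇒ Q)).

Q ⇒ Q = min(1, 1 − 0.974 + 0.974) = min(1, 1.000) = 1.000
¬P = 1 − 0.932 = 0.068
(Q ⇒ Q) ⊕ ¬P = min(1, 1.000 + 0.068) = min(1, 1.068) = 1.000
P ⇒ Q = min(1, 1 − 0.932 + 0.974) = min(1, 1.042) = 1.000
¬(P ⇒ Q) = 1 − 1.000 = 0.000
¬(P ⇒ Q) ⇒ Q = min(1, 1 − 0.000 + 0.974) = min(1, 1.974) = 1.000
¬(¬(P ⇒ Q) ⇒ Q) = 1 − 1.000 = 0.000
P ⊕ ¬(¬(P ⇒ Q) ⇒ Q) = min(1, 0.932 + 0.000) = min(1, 0.932) = 0.932
((Q ⇒ Q) ⊕ ¬P) ⇒ (P ⊕ ¬(¬(P ⇒ Q) ⇒ Q)) = min(1, 1 − 1.000 + 0.932) = min(1, 0.932) = 0.932

0.932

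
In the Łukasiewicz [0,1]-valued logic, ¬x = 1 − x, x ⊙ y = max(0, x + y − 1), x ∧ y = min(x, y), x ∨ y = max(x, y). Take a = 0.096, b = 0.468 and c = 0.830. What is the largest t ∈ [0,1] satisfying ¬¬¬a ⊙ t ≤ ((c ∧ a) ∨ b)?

0.564

¬a = 1 − 0.096 = 0.904
¬¬a = 1 − 0.904 = 0.096
¬¬¬a = 1 − 0.096 = 0.904
So the left factor is ¬¬¬a = 0.904.
c ∧ a = min(0.830, 0.096) = 0.096
(c ∧ a) ∨ b = max(0.096, 0.468) = 0.468
So the right-hand bound is (c ∧ a) ∨ b = 0.468.
The residuum of the Łukasiewicz t-norm gives the supremum: min(1, 1 − 0.904 + 0.468).
1 − 0.904 + 0.468 = 0.564, so t = min(1, 0.564) = 0.564.
Check: 0.904 ⊙ 0.564 = max(0, 0.468) = 0.468 ≤ 0.468.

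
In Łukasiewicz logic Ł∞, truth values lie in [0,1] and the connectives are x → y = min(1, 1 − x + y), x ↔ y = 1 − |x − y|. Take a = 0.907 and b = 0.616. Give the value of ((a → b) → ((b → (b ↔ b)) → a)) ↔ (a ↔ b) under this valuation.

0.709

a → b = min(1, 1 − 0.907 + 0.616) = min(1, 0.709) = 0.709
b ↔ b = 1 − |0.616 − 0.616| = 1 − 0.000 = 1.000
b → (b ↔ b) = min(1, 1 − 0.616 + 1.000) = min(1, 1.384) = 1.000
(b → (b ↔ b)) → a = min(1, 1 − 1.000 + 0.907) = min(1, 0.907) = 0.907
(a → b) → ((b → (b ↔ b)) → a) = min(1, 1 − 0.709 + 0.907) = min(1, 1.198) = 1.000
a ↔ b = 1 − |0.907 − 0.616| = 1 − 0.291 = 0.709
((a → b) → ((b → (b ↔ b)) → a)) ↔ (a ↔ b) = 1 − |1.000 − 0.709| = 1 − 0.291 = 0.709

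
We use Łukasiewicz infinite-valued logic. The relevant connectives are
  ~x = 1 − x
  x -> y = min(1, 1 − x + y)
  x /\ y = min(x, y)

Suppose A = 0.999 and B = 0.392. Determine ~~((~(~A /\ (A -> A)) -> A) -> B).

~A = 1 − 0.999 = 0.001
A -> A = min(1, 1 − 0.999 + 0.999) = min(1, 1.000) = 1.000
~A /\ (A -> A) = min(0.001, 1.000) = 0.001
~(~A /\ (A -> A)) = 1 − 0.001 = 0.999
~(~A /\ (A -> A)) -> A = min(1, 1 − 0.999 + 0.999) = min(1, 1.000) = 1.000
(~(~A /\ (A -> A)) -> A) -> B = min(1, 1 − 1.000 + 0.392) = min(1, 0.392) = 0.392
~((~(~A /\ (A -> A)) -> A) -> B) = 1 − 0.392 = 0.608
~~((~(~A /\ (A -> A)) -> A) -> B) = 1 − 0.608 = 0.392

0.392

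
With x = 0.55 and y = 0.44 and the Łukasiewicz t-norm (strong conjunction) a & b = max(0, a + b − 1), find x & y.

x & y = max(0, 0.55 + 0.44 − 1) = max(0, -0.01) = 0.00
For comparison, the Gödel (minimum) t-norm min(a, b) would give 0.44.

0.00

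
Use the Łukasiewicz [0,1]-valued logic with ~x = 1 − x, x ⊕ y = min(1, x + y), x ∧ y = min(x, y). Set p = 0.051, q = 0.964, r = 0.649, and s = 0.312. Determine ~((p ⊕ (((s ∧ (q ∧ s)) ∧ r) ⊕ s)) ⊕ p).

q ∧ s = min(0.964, 0.312) = 0.312
s ∧ (q ∧ s) = min(0.312, 0.312) = 0.312
(s ∧ (q ∧ s)) ∧ r = min(0.312, 0.649) = 0.312
((s ∧ (q ∧ s)) ∧ r) ⊕ s = min(1, 0.312 + 0.312) = min(1, 0.624) = 0.624
p ⊕ (((s ∧ (q ∧ s)) ∧ r) ⊕ s) = min(1, 0.051 + 0.624) = min(1, 0.675) = 0.675
(p ⊕ (((s ∧ (q ∧ s)) ∧ r) ⊕ s)) ⊕ p = min(1, 0.675 + 0.051) = min(1, 0.726) = 0.726
~((p ⊕ (((s ∧ (q ∧ s)) ∧ r) ⊕ s)) ⊕ p) = 1 − 0.726 = 0.274

0.274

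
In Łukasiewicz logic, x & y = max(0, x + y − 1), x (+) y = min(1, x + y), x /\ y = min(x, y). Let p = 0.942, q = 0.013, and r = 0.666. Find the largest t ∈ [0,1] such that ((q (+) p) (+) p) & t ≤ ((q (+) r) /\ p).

q (+) p = min(1, 0.013 + 0.942) = min(1, 0.955) = 0.955
(q (+) p) (+) p = min(1, 0.955 + 0.942) = min(1, 1.897) = 1.000
So the left factor is (q (+) p) (+) p = 1.000.
q (+) r = min(1, 0.013 + 0.666) = min(1, 0.679) = 0.679
(q (+) r) /\ p = min(0.679, 0.942) = 0.679
So the right-hand bound is (q (+) r) /\ p = 0.679.
The residuum of the Łukasiewicz t-norm gives the supremum: min(1, 1 − 1.000 + 0.679).
1 − 1.000 + 0.679 = 0.679, so t = min(1, 0.679) = 0.679.
Check: 1.000 & 0.679 = max(0, 0.679) = 0.679 ≤ 0.679.

0.679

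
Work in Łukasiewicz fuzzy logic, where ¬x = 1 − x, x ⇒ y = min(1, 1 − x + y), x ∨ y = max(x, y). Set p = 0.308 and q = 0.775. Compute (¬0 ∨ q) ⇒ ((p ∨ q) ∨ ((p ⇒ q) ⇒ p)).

0.775

¬0 = 1 − 0.000 = 1.000
¬0 ∨ q = max(1.000, 0.775) = 1.000
p ∨ q = max(0.308, 0.775) = 0.775
p ⇒ q = min(1, 1 − 0.308 + 0.775) = min(1, 1.467) = 1.000
(p ⇒ q) ⇒ p = min(1, 1 − 1.000 + 0.308) = min(1, 0.308) = 0.308
(p ∨ q) ∨ ((p ⇒ q) ⇒ p) = max(0.775, 0.308) = 0.775
(¬0 ∨ q) ⇒ ((p ∨ q) ∨ ((p ⇒ q) ⇒ p)) = min(1, 1 − 1.000 + 0.775) = min(1, 0.775) = 0.775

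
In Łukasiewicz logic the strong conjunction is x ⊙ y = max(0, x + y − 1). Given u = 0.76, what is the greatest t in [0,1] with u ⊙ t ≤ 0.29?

0.53

The residuum of the Łukasiewicz t-norm gives the supremum: min(1, 1 − 0.76 + 0.29).
1 − 0.76 + 0.29 = 0.53, so t = min(1, 0.53) = 0.53.
Check: 0.76 ⊙ 0.53 = max(0, 0.29) = 0.29 ≤ 0.29.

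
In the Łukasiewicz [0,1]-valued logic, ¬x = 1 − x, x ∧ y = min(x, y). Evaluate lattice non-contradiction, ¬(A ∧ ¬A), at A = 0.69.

0.69

¬A = 1 − 0.69 = 0.31
A ∧ ¬A = min(0.69, 0.31) = 0.31
¬(A ∧ ¬A) = 1 − 0.31 = 0.69
(The value 0.69 < 1 shows this instance is not satisfied; not a Ł∞-tautology — its value is 1 − min(a, 1−a).)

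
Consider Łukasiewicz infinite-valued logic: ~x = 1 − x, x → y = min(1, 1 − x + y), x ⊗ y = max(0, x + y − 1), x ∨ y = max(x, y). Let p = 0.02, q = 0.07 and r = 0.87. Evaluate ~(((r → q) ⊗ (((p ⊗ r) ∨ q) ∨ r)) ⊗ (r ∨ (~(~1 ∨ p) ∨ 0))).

0.95

r → q = min(1, 1 − 0.87 + 0.07) = min(1, 0.20) = 0.20
p ⊗ r = max(0, 0.02 + 0.87 − 1) = max(0, -0.11) = 0.00
(p ⊗ r) ∨ q = max(0.00, 0.07) = 0.07
((p ⊗ r) ∨ q) ∨ r = max(0.07, 0.87) = 0.87
(r → q) ⊗ (((p ⊗ r) ∨ q) ∨ r) = max(0, 0.20 + 0.87 − 1) = max(0, 0.07) = 0.07
~1 = 1 − 1.00 = 0.00
~1 ∨ p = max(0.00, 0.02) = 0.02
~(~1 ∨ p) = 1 − 0.02 = 0.98
~(~1 ∨ p) ∨ 0 = max(0.98, 0.00) = 0.98
r ∨ (~(~1 ∨ p) ∨ 0) = max(0.87, 0.98) = 0.98
((r → q) ⊗ (((p ⊗ r) ∨ q) ∨ r)) ⊗ (r ∨ (~(~1 ∨ p) ∨ 0)) = max(0, 0.07 + 0.98 − 1) = max(0, 0.05) = 0.05
~(((r → q) ⊗ (((p ⊗ r) ∨ q) ∨ r)) ⊗ (r ∨ (~(~1 ∨ p) ∨ 0))) = 1 − 0.05 = 0.95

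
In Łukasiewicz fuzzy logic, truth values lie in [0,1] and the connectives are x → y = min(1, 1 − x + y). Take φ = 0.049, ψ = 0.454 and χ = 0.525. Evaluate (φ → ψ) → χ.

φ → ψ = min(1, 1 − 0.049 + 0.454) = min(1, 1.405) = 1.000
(φ → ψ) → χ = min(1, 1 − 1.000 + 0.525) = min(1, 0.525) = 0.525

0.525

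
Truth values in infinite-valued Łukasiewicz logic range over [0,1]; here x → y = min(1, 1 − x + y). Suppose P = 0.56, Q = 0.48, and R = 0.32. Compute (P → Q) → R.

0.40

P → Q = min(1, 1 − 0.56 + 0.48) = min(1, 0.92) = 0.92
(P → Q) → R = min(1, 1 − 0.92 + 0.32) = min(1, 0.40) = 0.40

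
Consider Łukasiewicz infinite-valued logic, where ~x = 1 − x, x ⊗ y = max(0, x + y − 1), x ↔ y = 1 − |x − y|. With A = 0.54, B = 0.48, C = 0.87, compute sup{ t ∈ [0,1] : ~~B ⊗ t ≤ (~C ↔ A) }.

1.00

~B = 1 − 0.48 = 0.52
~~B = 1 − 0.52 = 0.48
So the left factor is ~~B = 0.48.
~C = 1 − 0.87 = 0.13
~C ↔ A = 1 − |0.13 − 0.54| = 1 − 0.41 = 0.59
So the right-hand bound is ~C ↔ A = 0.59.
The residuum of the Łukasiewicz t-norm gives the supremum: min(1, 1 − 0.48 + 0.59).
1 − 0.48 + 0.59 = 1.11, so t = min(1, 1.11) = 1.00.
Check: 0.48 ⊗ 1.00 = max(0, 0.48) = 0.48 ≤ 0.59.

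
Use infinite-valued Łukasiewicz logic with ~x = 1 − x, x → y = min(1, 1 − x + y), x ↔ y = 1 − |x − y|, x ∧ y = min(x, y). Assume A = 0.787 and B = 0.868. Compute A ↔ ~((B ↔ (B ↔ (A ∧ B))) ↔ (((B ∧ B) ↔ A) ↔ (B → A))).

A ∧ B = min(0.787, 0.868) = 0.787
B ↔ (A ∧ B) = 1 − |0.868 − 0.787| = 1 − 0.081 = 0.919
B ↔ (B ↔ (A ∧ B)) = 1 − |0.868 − 0.919| = 1 − 0.051 = 0.949
B ∧ B = min(0.868, 0.868) = 0.868
(B ∧ B) ↔ A = 1 − |0.868 − 0.787| = 1 − 0.081 = 0.919
B → A = min(1, 1 − 0.868 + 0.787) = min(1, 0.919) = 0.919
((B ∧ B) ↔ A) ↔ (B → A) = 1 − |0.919 − 0.919| = 1 − 0.000 = 1.000
(B ↔ (B ↔ (A ∧ B))) ↔ (((B ∧ B) ↔ A) ↔ (B → A)) = 1 − |0.949 − 1.000| = 1 − 0.051 = 0.949
~((B ↔ (B ↔ (A ∧ B))) ↔ (((B ∧ B) ↔ A) ↔ (B → A))) = 1 − 0.949 = 0.051
A ↔ ~((B ↔ (B ↔ (A ∧ B))) ↔ (((B ∧ B) ↔ A) ↔ (B → A))) = 1 − |0.787 − 0.051| = 1 − 0.736 = 0.264

0.264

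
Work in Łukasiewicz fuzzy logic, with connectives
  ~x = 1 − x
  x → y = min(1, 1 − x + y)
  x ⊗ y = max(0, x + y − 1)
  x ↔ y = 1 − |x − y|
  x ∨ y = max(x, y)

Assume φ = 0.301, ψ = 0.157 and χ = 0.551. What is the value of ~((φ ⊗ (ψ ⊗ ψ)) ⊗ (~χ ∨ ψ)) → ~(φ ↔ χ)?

0.250

ψ ⊗ ψ = max(0, 0.157 + 0.157 − 1) = max(0, -0.686) = 0.000
φ ⊗ (ψ ⊗ ψ) = max(0, 0.301 + 0.000 − 1) = max(0, -0.699) = 0.000
~χ = 1 − 0.551 = 0.449
~χ ∨ ψ = max(0.449, 0.157) = 0.449
(φ ⊗ (ψ ⊗ ψ)) ⊗ (~χ ∨ ψ) = max(0, 0.000 + 0.449 − 1) = max(0, -0.551) = 0.000
~((φ ⊗ (ψ ⊗ ψ)) ⊗ (~χ ∨ ψ)) = 1 − 0.000 = 1.000
φ ↔ χ = 1 − |0.301 − 0.551| = 1 − 0.250 = 0.750
~(φ ↔ χ) = 1 − 0.750 = 0.250
~((φ ⊗ (ψ ⊗ ψ)) ⊗ (~χ ∨ ψ)) → ~(φ ↔ χ) = min(1, 1 − 1.000 + 0.250) = min(1, 0.250) = 0.250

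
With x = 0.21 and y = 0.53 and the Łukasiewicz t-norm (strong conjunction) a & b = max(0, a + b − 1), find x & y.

x & y = max(0, 0.21 + 0.53 − 1) = max(0, -0.26) = 0.00
For comparison, the Gödel (minimum) t-norm min(a, b) would give 0.21.

0.00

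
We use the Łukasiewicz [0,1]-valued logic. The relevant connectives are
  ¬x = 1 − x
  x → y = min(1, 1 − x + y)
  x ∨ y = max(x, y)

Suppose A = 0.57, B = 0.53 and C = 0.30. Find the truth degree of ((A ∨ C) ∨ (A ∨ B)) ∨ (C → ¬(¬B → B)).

0.70

A ∨ C = max(0.57, 0.30) = 0.57
A ∨ B = max(0.57, 0.53) = 0.57
(A ∨ C) ∨ (A ∨ B) = max(0.57, 0.57) = 0.57
¬B = 1 − 0.53 = 0.47
¬B → B = min(1, 1 − 0.47 + 0.53) = min(1, 1.06) = 1.00
¬(¬B → B) = 1 − 1.00 = 0.00
C → ¬(¬B → B) = min(1, 1 − 0.30 + 0.00) = min(1, 0.70) = 0.70
((A ∨ C) ∨ (A ∨ B)) ∨ (C → ¬(¬B → B)) = max(0.57, 0.70) = 0.70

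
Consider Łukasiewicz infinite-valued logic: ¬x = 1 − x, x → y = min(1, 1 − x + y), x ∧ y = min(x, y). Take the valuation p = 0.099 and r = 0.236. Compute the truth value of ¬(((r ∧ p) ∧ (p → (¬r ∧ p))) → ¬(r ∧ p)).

r ∧ p = min(0.236, 0.099) = 0.099
¬r = 1 − 0.236 = 0.764
¬r ∧ p = min(0.764, 0.099) = 0.099
p → (¬r ∧ p) = min(1, 1 − 0.099 + 0.099) = min(1, 1.000) = 1.000
(r ∧ p) ∧ (p → (¬r ∧ p)) = min(0.099, 1.000) = 0.099
¬(r ∧ p) = 1 − 0.099 = 0.901
((r ∧ p) ∧ (p → (¬r ∧ p))) → ¬(r ∧ p) = min(1, 1 − 0.099 + 0.901) = min(1, 1.802) = 1.000
¬(((r ∧ p) ∧ (p → (¬r ∧ p))) → ¬(r ∧ p)) = 1 − 1.000 = 0.000

0.000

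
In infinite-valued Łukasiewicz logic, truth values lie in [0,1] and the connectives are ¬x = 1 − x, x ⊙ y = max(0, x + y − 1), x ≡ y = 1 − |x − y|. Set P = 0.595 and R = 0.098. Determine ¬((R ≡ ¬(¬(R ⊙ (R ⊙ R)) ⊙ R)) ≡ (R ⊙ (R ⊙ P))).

0.196

R ⊙ R = max(0, 0.098 + 0.098 − 1) = max(0, -0.804) = 0.000
R ⊙ (R ⊙ R) = max(0, 0.098 + 0.000 − 1) = max(0, -0.902) = 0.000
¬(R ⊙ (R ⊙ R)) = 1 − 0.000 = 1.000
¬(R ⊙ (R ⊙ R)) ⊙ R = max(0, 1.000 + 0.098 − 1) = max(0, 0.098) = 0.098
¬(¬(R ⊙ (R ⊙ R)) ⊙ R) = 1 − 0.098 = 0.902
R ≡ ¬(¬(R ⊙ (R ⊙ R)) ⊙ R) = 1 − |0.098 − 0.902| = 1 − 0.804 = 0.196
R ⊙ P = max(0, 0.098 + 0.595 − 1) = max(0, -0.307) = 0.000
R ⊙ (R ⊙ P) = max(0, 0.098 + 0.000 − 1) = max(0, -0.902) = 0.000
(R ≡ ¬(¬(R ⊙ (R ⊙ R)) ⊙ R)) ≡ (R ⊙ (R ⊙ P)) = 1 − |0.196 − 0.000| = 1 − 0.196 = 0.804
¬((R ≡ ¬(¬(R ⊙ (R ⊙ R)) ⊙ R)) ≡ (R ⊙ (R ⊙ P))) = 1 − 0.804 = 0.196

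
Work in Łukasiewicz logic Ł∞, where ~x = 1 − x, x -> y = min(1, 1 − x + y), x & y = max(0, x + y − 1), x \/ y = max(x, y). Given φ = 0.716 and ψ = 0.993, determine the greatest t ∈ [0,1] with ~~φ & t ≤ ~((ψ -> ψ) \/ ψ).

0.284

~φ = 1 − 0.716 = 0.284
~~φ = 1 − 0.284 = 0.716
So the left factor is ~~φ = 0.716.
ψ -> ψ = min(1, 1 − 0.993 + 0.993) = min(1, 1.000) = 1.000
(ψ -> ψ) \/ ψ = max(1.000, 0.993) = 1.000
~((ψ -> ψ) \/ ψ) = 1 − 1.000 = 0.000
So the right-hand bound is ~((ψ -> ψ) \/ ψ) = 0.000.
The residuum of the Łukasiewicz t-norm gives the supremum: min(1, 1 − 0.716 + 0.000).
1 − 0.716 + 0.000 = 0.284, so t = min(1, 0.284) = 0.284.
Check: 0.716 & 0.284 = max(0, 0.000) = 0.000 ≤ 0.000.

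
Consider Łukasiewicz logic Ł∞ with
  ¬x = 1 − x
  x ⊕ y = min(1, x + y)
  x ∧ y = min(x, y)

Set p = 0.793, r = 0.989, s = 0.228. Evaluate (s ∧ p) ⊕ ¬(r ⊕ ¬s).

s ∧ p = min(0.228, 0.793) = 0.228
¬s = 1 − 0.228 = 0.772
r ⊕ ¬s = min(1, 0.989 + 0.772) = min(1, 1.761) = 1.000
¬(r ⊕ ¬s) = 1 − 1.000 = 0.000
(s ∧ p) ⊕ ¬(r ⊕ ¬s) = min(1, 0.228 + 0.000) = min(1, 0.228) = 0.228

0.228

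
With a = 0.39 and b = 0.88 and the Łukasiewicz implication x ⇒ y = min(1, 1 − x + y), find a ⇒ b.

a ⇒ b = min(1, 1 − 0.39 + 0.88) = min(1, 1.49) = 1.00
For comparison, the Gödel implication (1 if x ≤ y else y) would give 1.00.

1.00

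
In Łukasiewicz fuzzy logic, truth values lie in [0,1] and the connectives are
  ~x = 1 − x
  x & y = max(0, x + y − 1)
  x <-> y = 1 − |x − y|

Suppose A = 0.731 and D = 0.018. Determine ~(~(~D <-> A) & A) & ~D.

0.982

~D = 1 − 0.018 = 0.982
~D <-> A = 1 − |0.982 − 0.731| = 1 − 0.251 = 0.749
~(~D <-> A) = 1 − 0.749 = 0.251
~(~D <-> A) & A = max(0, 0.251 + 0.731 − 1) = max(0, -0.018) = 0.000
~(~(~D <-> A) & A) = 1 − 0.000 = 1.000
~(~(~D <-> A) & A) & ~D = max(0, 1.000 + 0.982 − 1) = max(0, 0.982) = 0.982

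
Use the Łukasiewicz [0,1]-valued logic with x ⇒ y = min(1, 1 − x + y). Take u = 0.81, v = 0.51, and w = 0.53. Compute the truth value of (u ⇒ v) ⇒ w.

u ⇒ v = min(1, 1 − 0.81 + 0.51) = min(1, 0.70) = 0.70
(u ⇒ v) ⇒ w = min(1, 1 − 0.70 + 0.53) = min(1, 0.83) = 0.83

0.83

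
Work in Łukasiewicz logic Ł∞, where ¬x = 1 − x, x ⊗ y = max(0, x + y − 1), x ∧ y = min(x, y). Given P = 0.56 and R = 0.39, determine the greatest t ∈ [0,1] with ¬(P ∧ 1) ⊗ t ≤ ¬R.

1.00

P ∧ 1 = min(0.56, 1.00) = 0.56
¬(P ∧ 1) = 1 − 0.56 = 0.44
So the left factor is ¬(P ∧ 1) = 0.44.
¬R = 1 − 0.39 = 0.61
So the right-hand bound is ¬R = 0.61.
The residuum of the Łukasiewicz t-norm gives the supremum: min(1, 1 − 0.44 + 0.61).
1 − 0.44 + 0.61 = 1.17, so t = min(1, 1.17) = 1.00.
Check: 0.44 ⊗ 1.00 = max(0, 0.44) = 0.44 ≤ 0.61.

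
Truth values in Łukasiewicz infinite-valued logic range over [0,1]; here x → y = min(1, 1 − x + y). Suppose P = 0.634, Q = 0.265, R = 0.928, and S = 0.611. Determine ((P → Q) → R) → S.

P → Q = min(1, 1 − 0.634 + 0.265) = min(1, 0.631) = 0.631
(P → Q) → R = min(1, 1 − 0.631 + 0.928) = min(1, 1.297) = 1.000
((P → Q) → R) → S = min(1, 1 − 1.000 + 0.611) = min(1, 0.611) = 0.611

0.611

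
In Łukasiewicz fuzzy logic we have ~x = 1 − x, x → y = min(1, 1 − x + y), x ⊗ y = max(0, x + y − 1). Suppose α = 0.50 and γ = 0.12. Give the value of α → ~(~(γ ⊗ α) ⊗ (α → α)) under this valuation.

γ ⊗ α = max(0, 0.12 + 0.50 − 1) = max(0, -0.38) = 0.00
~(γ ⊗ α) = 1 − 0.00 = 1.00
α → α = min(1, 1 − 0.50 + 0.50) = min(1, 1.00) = 1.00
~(γ ⊗ α) ⊗ (α → α) = max(0, 1.00 + 1.00 − 1) = max(0, 1.00) = 1.00
~(~(γ ⊗ α) ⊗ (α → α)) = 1 − 1.00 = 0.00
α → ~(~(γ ⊗ α) ⊗ (α → α)) = min(1, 1 − 0.50 + 0.00) = min(1, 0.50) = 0.50

0.50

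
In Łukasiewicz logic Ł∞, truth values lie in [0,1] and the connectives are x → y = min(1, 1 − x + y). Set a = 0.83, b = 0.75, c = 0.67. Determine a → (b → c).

b → c = min(1, 1 − 0.75 + 0.67) = min(1, 0.92) = 0.92
a → (b → c) = min(1, 1 − 0.83 + 0.92) = min(1, 1.09) = 1.00

1.00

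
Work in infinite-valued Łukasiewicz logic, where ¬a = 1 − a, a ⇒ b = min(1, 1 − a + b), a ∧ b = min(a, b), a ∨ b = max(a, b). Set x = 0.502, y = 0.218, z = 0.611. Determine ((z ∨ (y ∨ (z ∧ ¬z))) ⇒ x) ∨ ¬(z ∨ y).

0.891

¬z = 1 − 0.611 = 0.389
z ∧ ¬z = min(0.611, 0.389) = 0.389
y ∨ (z ∧ ¬z) = max(0.218, 0.389) = 0.389
z ∨ (y ∨ (z ∧ ¬z)) = max(0.611, 0.389) = 0.611
(z ∨ (y ∨ (z ∧ ¬z))) ⇒ x = min(1, 1 − 0.611 + 0.502) = min(1, 0.891) = 0.891
z ∨ y = max(0.611, 0.218) = 0.611
¬(z ∨ y) = 1 − 0.611 = 0.389
((z ∨ (y ∨ (z ∧ ¬z))) ⇒ x) ∨ ¬(z ∨ y) = max(0.891, 0.389) = 0.891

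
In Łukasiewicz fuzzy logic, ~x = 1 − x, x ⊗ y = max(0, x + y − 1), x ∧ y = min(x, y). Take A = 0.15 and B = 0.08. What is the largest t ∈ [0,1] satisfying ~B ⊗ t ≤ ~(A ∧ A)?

~B = 1 − 0.08 = 0.92
So the left factor is ~B = 0.92.
A ∧ A = min(0.15, 0.15) = 0.15
~(A ∧ A) = 1 − 0.15 = 0.85
So the right-hand bound is ~(A ∧ A) = 0.85.
The residuum of the Łukasiewicz t-norm gives the supremum: min(1, 1 − 0.92 + 0.85).
1 − 0.92 + 0.85 = 0.93, so t = min(1, 0.93) = 0.93.
Check: 0.92 ⊗ 0.93 = max(0, 0.85) = 0.85 ≤ 0.85.

0.93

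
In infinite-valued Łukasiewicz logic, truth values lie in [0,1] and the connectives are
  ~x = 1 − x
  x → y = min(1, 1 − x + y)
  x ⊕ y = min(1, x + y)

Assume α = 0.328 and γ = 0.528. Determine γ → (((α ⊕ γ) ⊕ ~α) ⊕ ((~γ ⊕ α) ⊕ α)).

α ⊕ γ = min(1, 0.328 + 0.528) = min(1, 0.856) = 0.856
~α = 1 − 0.328 = 0.672
(α ⊕ γ) ⊕ ~α = min(1, 0.856 + 0.672) = min(1, 1.528) = 1.000
~γ = 1 − 0.528 = 0.472
~γ ⊕ α = min(1, 0.472 + 0.328) = min(1, 0.800) = 0.800
(~γ ⊕ α) ⊕ α = min(1, 0.800 + 0.328) = min(1, 1.128) = 1.000
((α ⊕ γ) ⊕ ~α) ⊕ ((~γ ⊕ α) ⊕ α) = min(1, 1.000 + 1.000) = min(1, 2.000) = 1.000
γ → (((α ⊕ γ) ⊕ ~α) ⊕ ((~γ ⊕ α) ⊕ α)) = min(1, 1 − 0.528 + 1.000) = min(1, 1.472) = 1.000

1.000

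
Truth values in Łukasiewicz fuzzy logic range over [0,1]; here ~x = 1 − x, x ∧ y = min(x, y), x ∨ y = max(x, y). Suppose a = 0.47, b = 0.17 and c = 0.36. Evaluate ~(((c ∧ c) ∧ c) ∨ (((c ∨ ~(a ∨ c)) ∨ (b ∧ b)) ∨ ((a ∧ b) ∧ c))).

c ∧ c = min(0.36, 0.36) = 0.36
(c ∧ c) ∧ c = min(0.36, 0.36) = 0.36
a ∨ c = max(0.47, 0.36) = 0.47
~(a ∨ c) = 1 − 0.47 = 0.53
c ∨ ~(a ∨ c) = max(0.36, 0.53) = 0.53
b ∧ b = min(0.17, 0.17) = 0.17
(c ∨ ~(a ∨ c)) ∨ (b ∧ b) = max(0.53, 0.17) = 0.53
a ∧ b = min(0.47, 0.17) = 0.17
(a ∧ b) ∧ c = min(0.17, 0.36) = 0.17
((c ∨ ~(a ∨ c)) ∨ (b ∧ b)) ∨ ((a ∧ b) ∧ c) = max(0.53, 0.17) = 0.53
((c ∧ c) ∧ c) ∨ (((c ∨ ~(a ∨ c)) ∨ (b ∧ b)) ∨ ((a ∧ b) ∧ c)) = max(0.36, 0.53) = 0.53
~(((c ∧ c) ∧ c) ∨ (((c ∨ ~(a ∨ c)) ∨ (b ∧ b)) ∨ ((a ∧ b) ∧ c))) = 1 − 0.53 = 0.47

0.47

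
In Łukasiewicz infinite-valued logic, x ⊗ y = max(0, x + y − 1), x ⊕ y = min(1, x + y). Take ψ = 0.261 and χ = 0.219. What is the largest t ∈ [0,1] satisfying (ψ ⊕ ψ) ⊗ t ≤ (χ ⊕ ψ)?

0.958

ψ ⊕ ψ = min(1, 0.261 + 0.261) = min(1, 0.522) = 0.522
So the left factor is ψ ⊕ ψ = 0.522.
χ ⊕ ψ = min(1, 0.219 + 0.261) = min(1, 0.480) = 0.480
So the right-hand bound is χ ⊕ ψ = 0.480.
The residuum of the Łukasiewicz t-norm gives the supremum: min(1, 1 − 0.522 + 0.480).
1 − 0.522 + 0.480 = 0.958, so t = min(1, 0.958) = 0.958.
Check: 0.522 ⊗ 0.958 = max(0, 0.480) = 0.480 ≤ 0.480.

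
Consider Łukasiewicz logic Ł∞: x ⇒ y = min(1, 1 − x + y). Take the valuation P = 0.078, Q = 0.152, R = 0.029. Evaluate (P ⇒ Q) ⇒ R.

P ⇒ Q = min(1, 1 − 0.078 + 0.152) = min(1, 1.074) = 1.000
(P ⇒ Q) ⇒ R = min(1, 1 − 1.000 + 0.029) = min(1, 0.029) = 0.029

0.029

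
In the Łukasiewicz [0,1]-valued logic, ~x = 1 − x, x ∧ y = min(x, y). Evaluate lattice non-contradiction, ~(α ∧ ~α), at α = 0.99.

~α = 1 − 0.99 = 0.01
α ∧ ~α = min(0.99, 0.01) = 0.01
~(α ∧ ~α) = 1 − 0.01 = 0.99
(The value 0.99 < 1 shows this instance is not satisfied; not a Ł∞-tautology — its value is 1 − min(a, 1−a).)

0.99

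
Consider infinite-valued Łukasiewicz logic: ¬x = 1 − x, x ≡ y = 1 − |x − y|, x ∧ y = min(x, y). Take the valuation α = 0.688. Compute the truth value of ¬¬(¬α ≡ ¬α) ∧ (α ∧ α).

¬α = 1 − 0.688 = 0.312
¬α ≡ ¬α = 1 − |0.312 − 0.312| = 1 − 0.000 = 1.000
¬(¬α ≡ ¬α) = 1 − 1.000 = 0.000
¬¬(¬α ≡ ¬α) = 1 − 0.000 = 1.000
α ∧ α = min(0.688, 0.688) = 0.688
¬¬(¬α ≡ ¬α) ∧ (α ∧ α) = min(1.000, 0.688) = 0.688

0.688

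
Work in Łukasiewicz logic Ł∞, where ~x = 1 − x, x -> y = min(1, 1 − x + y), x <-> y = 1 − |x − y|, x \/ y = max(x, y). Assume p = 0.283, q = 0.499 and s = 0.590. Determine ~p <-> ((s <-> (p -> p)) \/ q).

0.873

~p = 1 − 0.283 = 0.717
p -> p = min(1, 1 − 0.283 + 0.283) = min(1, 1.000) = 1.000
s <-> (p -> p) = 1 − |0.590 − 1.000| = 1 − 0.410 = 0.590
(s <-> (p -> p)) \/ q = max(0.590, 0.499) = 0.590
~p <-> ((s <-> (p -> p)) \/ q) = 1 − |0.717 − 0.590| = 1 − 0.127 = 0.873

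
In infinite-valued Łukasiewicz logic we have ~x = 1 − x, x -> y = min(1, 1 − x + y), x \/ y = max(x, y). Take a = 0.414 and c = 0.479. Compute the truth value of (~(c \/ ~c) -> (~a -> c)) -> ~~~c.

~c = 1 − 0.479 = 0.521
c \/ ~c = max(0.479, 0.521) = 0.521
~(c \/ ~c) = 1 − 0.521 = 0.479
~a = 1 − 0.414 = 0.586
~a -> c = min(1, 1 − 0.586 + 0.479) = min(1, 0.893) = 0.893
~(c \/ ~c) -> (~a -> c) = min(1, 1 − 0.479 + 0.893) = min(1, 1.414) = 1.000
~~c = 1 − 0.521 = 0.479
~~~c = 1 − 0.479 = 0.521
(~(c \/ ~c) -> (~a -> c)) -> ~~~c = min(1, 1 − 1.000 + 0.521) = min(1, 0.521) = 0.521

0.521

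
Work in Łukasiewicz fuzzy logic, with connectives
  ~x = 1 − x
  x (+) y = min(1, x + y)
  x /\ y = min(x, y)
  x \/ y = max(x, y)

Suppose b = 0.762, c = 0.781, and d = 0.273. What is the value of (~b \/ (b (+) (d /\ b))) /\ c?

~b = 1 − 0.762 = 0.238
d /\ b = min(0.273, 0.762) = 0.273
b (+) (d /\ b) = min(1, 0.762 + 0.273) = min(1, 1.035) = 1.000
~b \/ (b (+) (d /\ b)) = max(0.238, 1.000) = 1.000
(~b \/ (b (+) (d /\ b))) /\ c = min(1.000, 0.781) = 0.781

0.781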